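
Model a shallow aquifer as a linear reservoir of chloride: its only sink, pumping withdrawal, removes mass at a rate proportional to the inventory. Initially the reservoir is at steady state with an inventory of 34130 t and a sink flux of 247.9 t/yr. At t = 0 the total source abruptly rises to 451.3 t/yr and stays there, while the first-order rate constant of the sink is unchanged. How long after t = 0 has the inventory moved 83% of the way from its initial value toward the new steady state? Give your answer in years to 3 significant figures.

τ = M₀/F₀ = 34130/247.9 = 137.7 yr.
The remaining gap fraction is e^(−t/τ); 83% covered ⇒ e^(−t/τ) = 0.170.
t = −τ ln(0.170) = 137.7 × 1.772 = 244.0 yr.

244 yr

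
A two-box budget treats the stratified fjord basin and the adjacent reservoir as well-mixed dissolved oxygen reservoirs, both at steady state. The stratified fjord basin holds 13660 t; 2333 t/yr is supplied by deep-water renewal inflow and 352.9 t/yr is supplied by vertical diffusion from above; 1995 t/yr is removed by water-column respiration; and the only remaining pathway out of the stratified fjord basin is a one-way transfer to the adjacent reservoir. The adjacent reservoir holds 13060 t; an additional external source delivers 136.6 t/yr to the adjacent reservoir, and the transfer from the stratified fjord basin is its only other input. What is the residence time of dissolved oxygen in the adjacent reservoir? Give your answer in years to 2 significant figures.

Balance the stratified fjord basin: ΣF_in = 2333 + 352.9 = 2685.9 t/yr.
Transfer to the adjacent reservoir = ΣF_in − (1995) = 690.90 t/yr.
Total input to the adjacent reservoir = 690.90 + 136.6 = 827.50 t/yr; at steady state this equals its total output.
τ = M / F = 13060 / 827.50 = 15.78 yr.

16 yr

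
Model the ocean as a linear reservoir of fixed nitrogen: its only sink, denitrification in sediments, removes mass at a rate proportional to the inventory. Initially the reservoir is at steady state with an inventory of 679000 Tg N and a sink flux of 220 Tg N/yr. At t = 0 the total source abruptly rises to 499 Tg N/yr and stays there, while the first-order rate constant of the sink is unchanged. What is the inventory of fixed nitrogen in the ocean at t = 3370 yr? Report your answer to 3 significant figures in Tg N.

Residence time τ = M₀/F₀ = 3086 yr. The eventual steady state is M_∞ = M₀·(F₁/F₀) = 679000 × 499/220 = 1.5401×10^6 Tg N.
The anomaly ΔM(t) = M(t) − M_∞ decays as ΔM₀·e^(−t/τ) with ΔM₀ = 679000 − 1.5401×10^6 = −861100 Tg N.
At t = 3370 yr, e^(−t/τ) = e^(−1.092) = 0.3356, so ΔM = −289000 Tg N and M = 1.5401×10^6 − 289000 = 1.2511×10^6 Tg N.

1.25×10^6 Tg N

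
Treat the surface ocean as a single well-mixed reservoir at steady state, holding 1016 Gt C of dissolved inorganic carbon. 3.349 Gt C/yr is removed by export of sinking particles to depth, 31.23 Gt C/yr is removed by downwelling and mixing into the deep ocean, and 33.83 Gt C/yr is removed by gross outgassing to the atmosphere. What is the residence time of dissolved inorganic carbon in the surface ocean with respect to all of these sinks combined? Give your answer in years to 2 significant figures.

Total removal flux = 3.349 + 31.23 + 33.83 = 68.409 Gt C/yr.
τ = M / ΣF_out = 1016 / 68.409 = 14.85 yr.

15 yr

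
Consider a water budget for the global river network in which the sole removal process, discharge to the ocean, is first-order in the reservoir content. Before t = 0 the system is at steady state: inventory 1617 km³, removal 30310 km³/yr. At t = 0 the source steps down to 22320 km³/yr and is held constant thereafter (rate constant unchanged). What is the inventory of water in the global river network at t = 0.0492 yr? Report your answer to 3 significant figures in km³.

Residence time τ = M₀/F₀ = 0.05335 yr. The eventual steady state is M_∞ = M₀·(F₁/F₀) = 1617 × 22320/30310 = 1190.7 km³.
The anomaly ΔM(t) = M(t) − M_∞ decays as ΔM₀·e^(−t/τ) with ΔM₀ = 1617 − 1190.7 = 426.3 km³.
At t = 0.0492 yr, e^(−t/τ) = e^(−0.9222) = 0.3976, so ΔM = 169.5 km³ and M = 1190.7 + 169.5 = 1360.2 km³.

1360 km³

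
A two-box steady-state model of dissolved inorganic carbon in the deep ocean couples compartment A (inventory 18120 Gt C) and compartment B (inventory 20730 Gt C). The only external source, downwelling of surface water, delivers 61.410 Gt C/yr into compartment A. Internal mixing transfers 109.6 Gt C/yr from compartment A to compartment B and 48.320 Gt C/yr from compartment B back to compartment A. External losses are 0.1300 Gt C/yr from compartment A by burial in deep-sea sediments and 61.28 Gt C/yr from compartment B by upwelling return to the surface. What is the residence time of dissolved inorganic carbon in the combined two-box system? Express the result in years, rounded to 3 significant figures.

633 yr

For the system as a whole, the A↔B exchange is internal and contributes nothing to the throughput; only the external sinks remove mass.
M_total = 18120 + 20730 = 38850 Gt C.
ΣF_external_out = 0.1300 + 61.28 = 61.410 Gt C/yr.
τ = M_total / ΣF_ext = 38850 / 61.410 = 632.6 yr.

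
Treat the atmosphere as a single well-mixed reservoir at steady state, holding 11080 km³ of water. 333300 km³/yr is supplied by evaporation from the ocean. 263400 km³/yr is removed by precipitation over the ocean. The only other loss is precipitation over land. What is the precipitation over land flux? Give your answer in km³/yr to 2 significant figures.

At steady state ΣF_in = ΣF_out.
ΣF_in = 333300 km³/yr.
Precipitation over land flux = ΣF_in − (263400) = 333300 − 263400 = 69900 km³/yr.

70000 km³/yr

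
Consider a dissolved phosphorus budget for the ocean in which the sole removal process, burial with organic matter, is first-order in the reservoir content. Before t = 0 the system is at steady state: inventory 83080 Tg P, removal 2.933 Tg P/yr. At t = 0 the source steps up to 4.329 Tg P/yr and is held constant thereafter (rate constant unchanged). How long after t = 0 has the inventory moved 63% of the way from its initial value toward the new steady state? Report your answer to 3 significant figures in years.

28200 yr

τ = M₀/F₀ = 83080/2.933 = 28330 yr.
The remaining gap fraction is e^(−t/τ); 63% covered ⇒ e^(−t/τ) = 0.370.
t = −τ ln(0.370) = 28330 × 0.9943 = 28160 yr.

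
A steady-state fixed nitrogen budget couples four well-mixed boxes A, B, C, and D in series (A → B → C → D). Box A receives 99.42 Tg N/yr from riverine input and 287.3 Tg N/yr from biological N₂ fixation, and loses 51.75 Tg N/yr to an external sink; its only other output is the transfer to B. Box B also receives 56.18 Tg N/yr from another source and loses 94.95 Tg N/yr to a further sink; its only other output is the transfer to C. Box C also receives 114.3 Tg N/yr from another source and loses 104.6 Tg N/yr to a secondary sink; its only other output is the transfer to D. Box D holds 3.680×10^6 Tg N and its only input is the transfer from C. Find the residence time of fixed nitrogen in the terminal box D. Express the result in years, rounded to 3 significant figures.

12000 yr

Box A: F(A→B) = (99.42 + 287.3) − 51.75 = 334.97 Tg N/yr.
Box B: F(B→C) = (334.97 + 56.18) − 94.95 = 296.20 Tg N/yr.
Box C: F(C→D) = (296.20 + 114.3) − 104.6 = 305.90 Tg N/yr.
Box D throughput = its input = 305.90 Tg N/yr; τ = 3.680×10^6 / 305.90 = 12030 yr.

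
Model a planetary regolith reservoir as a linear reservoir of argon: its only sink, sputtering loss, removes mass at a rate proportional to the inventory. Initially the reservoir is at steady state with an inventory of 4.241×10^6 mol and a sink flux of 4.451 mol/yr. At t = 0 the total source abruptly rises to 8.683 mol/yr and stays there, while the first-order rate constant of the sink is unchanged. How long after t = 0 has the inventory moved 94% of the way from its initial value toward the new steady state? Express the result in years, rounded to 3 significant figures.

τ = M₀/F₀ = 4.241×10^6/4.451 = 952800 yr.
The remaining gap fraction is e^(−t/τ); 94% covered ⇒ e^(−t/τ) = 0.0600.
t = −τ ln(0.0600) = 952800 × 2.813 = 2.681×10^6 yr.

2.68×10^6 yr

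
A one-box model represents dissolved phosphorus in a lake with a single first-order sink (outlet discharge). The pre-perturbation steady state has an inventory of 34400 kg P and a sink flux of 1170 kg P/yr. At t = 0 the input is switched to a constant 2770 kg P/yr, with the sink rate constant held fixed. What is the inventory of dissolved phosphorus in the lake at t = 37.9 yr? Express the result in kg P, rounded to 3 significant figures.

The sink rate constant is k = F₀/M₀ = 1170/34400 = 0.03401 yr⁻¹.
Solving dM/dt = F₁ − kM with M(0) = M₀ gives M(t) = F₁/k + (M₀ − F₁/k)·e^(−kt).
F₁/k = 2770/0.03401 = 81443 kg P; kt = 0.03401 × 37.9 = 1.289, e^(−kt) = 0.2755.
M(37.9) = 81443 + (34400 − 81443) × 0.2755 = 81443 − 12960 = 68481 kg P.

68500 kg P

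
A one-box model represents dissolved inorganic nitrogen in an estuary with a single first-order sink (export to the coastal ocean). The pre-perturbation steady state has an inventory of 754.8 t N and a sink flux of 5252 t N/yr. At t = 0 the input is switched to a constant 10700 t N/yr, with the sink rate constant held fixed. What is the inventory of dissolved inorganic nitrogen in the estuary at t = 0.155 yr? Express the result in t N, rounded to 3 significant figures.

1270 t N

Residence time τ = M₀/F₀ = 0.1437 yr. The eventual steady state is M_∞ = M₀·(F₁/F₀) = 754.8 × 10700/5252 = 1537.8 t N.
The anomaly ΔM(t) = M(t) − M_∞ decays as ΔM₀·e^(−t/τ) with ΔM₀ = 754.8 − 1537.8 = −783.0 t N.
At t = 0.155 yr, e^(−t/τ) = e^(−1.079) = 0.3401, so ΔM = −266.3 t N and M = 1537.8 − 266.3 = 1271.5 t N.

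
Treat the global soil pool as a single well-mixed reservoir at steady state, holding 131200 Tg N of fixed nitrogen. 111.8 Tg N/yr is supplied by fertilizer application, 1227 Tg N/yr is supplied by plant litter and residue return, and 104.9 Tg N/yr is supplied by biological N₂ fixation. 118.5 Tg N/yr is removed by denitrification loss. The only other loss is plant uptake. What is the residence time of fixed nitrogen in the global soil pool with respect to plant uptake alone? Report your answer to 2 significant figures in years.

99 yr

At steady state ΣF_in = ΣF_out.
ΣF_in = 111.8 + 1227 + 104.9 = 1443.7 Tg N/yr.
Plant uptake flux = ΣF_in − (118.5) = 1443.7 − 118.5 = 1325 Tg N/yr.
τ = M / F = 131200 / 1325 = 99.00 yr.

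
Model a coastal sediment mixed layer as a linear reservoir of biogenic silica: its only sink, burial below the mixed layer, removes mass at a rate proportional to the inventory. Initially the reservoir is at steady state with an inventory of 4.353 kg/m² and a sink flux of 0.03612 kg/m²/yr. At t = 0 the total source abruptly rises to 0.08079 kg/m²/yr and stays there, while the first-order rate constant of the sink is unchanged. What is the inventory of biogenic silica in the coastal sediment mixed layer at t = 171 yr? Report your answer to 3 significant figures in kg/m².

Residence time τ = M₀/F₀ = 120.5 yr. The eventual steady state is M_∞ = M₀·(F₁/F₀) = 4.353 × 0.08079/0.03612 = 9.7364 kg/m².
The anomaly ΔM(t) = M(t) − M_∞ decays as ΔM₀·e^(−t/τ) with ΔM₀ = 4.353 − 9.7364 = −5.383 kg/m².
At t = 171 yr, e^(−t/τ) = e^(−1.419) = 0.2420, so ΔM = −1.303 kg/m² and M = 9.7364 − 1.303 = 8.4337 kg/m².

8.43 kg/m²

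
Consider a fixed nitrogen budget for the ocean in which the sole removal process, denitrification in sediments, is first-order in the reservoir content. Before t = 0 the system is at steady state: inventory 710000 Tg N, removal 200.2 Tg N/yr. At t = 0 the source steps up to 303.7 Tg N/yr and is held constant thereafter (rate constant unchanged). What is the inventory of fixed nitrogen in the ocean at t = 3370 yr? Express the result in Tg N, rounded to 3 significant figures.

935000 Tg N

Residence time τ = M₀/F₀ = 3546 yr. The eventual steady state is M_∞ = M₀·(F₁/F₀) = 710000 × 303.7/200.2 = 1.0771×10^6 Tg N.
The anomaly ΔM(t) = M(t) − M_∞ decays as ΔM₀·e^(−t/τ) with ΔM₀ = 710000 − 1.0771×10^6 = −367100 Tg N.
At t = 3370 yr, e^(−t/τ) = e^(−0.9502) = 0.3866, so ΔM = −141900 Tg N and M = 1.0771×10^6 − 141900 = 935140 Tg N.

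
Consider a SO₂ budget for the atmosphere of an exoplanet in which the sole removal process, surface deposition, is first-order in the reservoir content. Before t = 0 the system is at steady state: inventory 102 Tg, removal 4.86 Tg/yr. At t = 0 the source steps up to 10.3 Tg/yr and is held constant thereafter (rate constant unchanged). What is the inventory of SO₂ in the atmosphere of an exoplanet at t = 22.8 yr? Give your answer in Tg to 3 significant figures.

τ = M₀/F₀ = 102/4.86 = 20.99 yr; rate constant k = 1/τ.
New steady state M_∞ = F₁/k = F₁·τ = 10.3 × 20.99 = 216.17 Tg.
M(t) = M_∞ + (M₀ − M_∞)·e^(−t/τ); t/τ = 22.8/20.99 = 1.086, so e^(−t/τ) = 0.3374.
M(t) = 216.17 − 114.2 × 0.3374 = 177.65 Tg.

178 Tg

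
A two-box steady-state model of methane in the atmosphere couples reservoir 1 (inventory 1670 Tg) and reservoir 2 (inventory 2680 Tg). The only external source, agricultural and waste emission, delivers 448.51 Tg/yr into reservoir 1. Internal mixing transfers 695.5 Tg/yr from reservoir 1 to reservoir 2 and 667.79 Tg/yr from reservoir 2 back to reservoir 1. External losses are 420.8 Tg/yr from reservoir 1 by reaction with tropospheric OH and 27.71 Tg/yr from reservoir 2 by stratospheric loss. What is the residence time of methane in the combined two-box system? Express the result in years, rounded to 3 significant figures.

Treat the two boxes together as one reservoir: the mixing fluxes between them are internal recycling, so τ = ΣM / Σ(external losses).
M_total = 1670 + 2680 = 4350.0 Tg.
ΣF_external_out = 420.8 + 27.71 = 448.51 Tg/yr.
τ = M_total / ΣF_ext = 4350.0 / 448.51 = 9.699 yr.

9.70 yr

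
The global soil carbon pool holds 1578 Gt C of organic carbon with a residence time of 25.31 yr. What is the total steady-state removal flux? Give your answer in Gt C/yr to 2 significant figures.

F = M / τ = 1578 / 25.31 = 62.35 Gt C/yr.

62 Gt C/yr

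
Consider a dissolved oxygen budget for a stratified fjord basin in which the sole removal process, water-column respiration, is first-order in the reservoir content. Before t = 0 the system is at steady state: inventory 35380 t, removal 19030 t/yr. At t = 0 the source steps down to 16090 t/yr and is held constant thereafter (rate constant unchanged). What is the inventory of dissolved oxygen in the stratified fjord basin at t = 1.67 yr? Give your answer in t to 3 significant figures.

32100 t

The sink rate constant is k = F₀/M₀ = 19030/35380 = 0.5379 yr⁻¹.
Solving dM/dt = F₁ − kM with M(0) = M₀ gives M(t) = F₁/k + (M₀ − F₁/k)·e^(−kt).
F₁/k = 16090/0.5379 = 29914 t; kt = 0.5379 × 1.67 = 0.8983, e^(−kt) = 0.4073.
M(1.67) = 29914 + (35380 − 29914) × 0.4073 = 29914 + 2226 = 32140 t.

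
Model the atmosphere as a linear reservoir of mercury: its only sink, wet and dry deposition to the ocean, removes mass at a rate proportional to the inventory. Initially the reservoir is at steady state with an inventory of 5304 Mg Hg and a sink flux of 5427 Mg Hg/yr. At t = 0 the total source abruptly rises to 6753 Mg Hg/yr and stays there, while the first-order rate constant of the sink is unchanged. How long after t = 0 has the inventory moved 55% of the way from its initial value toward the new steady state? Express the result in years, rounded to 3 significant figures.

0.780 yr

τ = M₀/F₀ = 5304/5427 = 0.9773 yr.
The remaining gap fraction is e^(−t/τ); 55% covered ⇒ e^(−t/τ) = 0.450.
t = −τ ln(0.450) = 0.9773 × 0.7985 = 0.7804 yr.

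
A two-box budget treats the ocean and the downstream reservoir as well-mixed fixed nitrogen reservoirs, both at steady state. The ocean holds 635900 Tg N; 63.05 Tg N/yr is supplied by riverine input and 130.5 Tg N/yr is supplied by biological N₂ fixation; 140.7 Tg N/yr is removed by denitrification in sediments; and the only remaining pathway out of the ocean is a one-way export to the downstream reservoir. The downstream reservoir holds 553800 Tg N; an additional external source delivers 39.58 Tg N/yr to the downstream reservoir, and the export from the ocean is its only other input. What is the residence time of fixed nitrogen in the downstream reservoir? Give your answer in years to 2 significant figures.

Balance the ocean: ΣF_in = 63.05 + 130.5 = 193.55 Tg N/yr.
Export to the downstream reservoir = ΣF_in − (140.7) = 52.850 Tg N/yr.
Total input to the downstream reservoir = 52.850 + 39.58 = 92.430 Tg N/yr; at steady state this equals its total output.
τ = M / F = 553800 / 92.430 = 5992 yr.

6000 yr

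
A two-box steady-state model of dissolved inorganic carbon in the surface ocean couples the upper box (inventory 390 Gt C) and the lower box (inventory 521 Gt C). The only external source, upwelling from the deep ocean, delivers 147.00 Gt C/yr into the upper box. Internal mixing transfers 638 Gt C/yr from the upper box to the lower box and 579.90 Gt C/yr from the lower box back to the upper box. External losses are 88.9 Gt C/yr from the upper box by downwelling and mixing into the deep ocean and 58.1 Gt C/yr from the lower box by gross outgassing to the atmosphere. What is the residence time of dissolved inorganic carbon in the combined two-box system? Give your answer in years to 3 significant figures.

6.20 yr

Residence time in the combined system uses the total inventory and the total *external* removal — internal exchanges between the two boxes cancel.
M_total = 390 + 521 = 911.00 Gt C.
ΣF_external_out = 88.9 + 58.1 = 147.00 Gt C/yr.
τ = M_total / ΣF_ext = 911.00 / 147.00 = 6.197 yr.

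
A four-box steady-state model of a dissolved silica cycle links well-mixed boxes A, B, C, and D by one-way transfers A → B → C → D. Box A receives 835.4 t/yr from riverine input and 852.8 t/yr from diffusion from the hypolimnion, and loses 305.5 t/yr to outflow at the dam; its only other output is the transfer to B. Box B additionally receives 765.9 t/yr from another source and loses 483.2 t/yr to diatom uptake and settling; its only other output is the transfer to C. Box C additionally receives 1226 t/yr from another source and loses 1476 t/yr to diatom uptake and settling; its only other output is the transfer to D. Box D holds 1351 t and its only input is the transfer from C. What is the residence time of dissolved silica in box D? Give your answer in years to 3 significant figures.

0.955 yr

Box A: F(A→B) = (835.4 + 852.8) − 305.5 = 1382.7 t/yr.
Box B: F(B→C) = (1382.7 + 765.9) − 483.2 = 1665.4 t/yr.
Box C: F(C→D) = (1665.4 + 1226) − 1476 = 1415.4 t/yr.
Box D throughput = its input = 1415.4 t/yr; τ = 1351 / 1415.4 = 0.9545 yr.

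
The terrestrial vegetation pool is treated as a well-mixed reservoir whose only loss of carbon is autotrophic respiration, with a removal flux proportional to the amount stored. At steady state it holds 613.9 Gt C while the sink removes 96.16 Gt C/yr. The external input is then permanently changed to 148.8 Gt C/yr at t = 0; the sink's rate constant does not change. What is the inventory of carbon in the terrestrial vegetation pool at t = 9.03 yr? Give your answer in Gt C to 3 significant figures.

Residence time τ = M₀/F₀ = 6.384 yr. The eventual steady state is M_∞ = M₀·(F₁/F₀) = 613.9 × 148.8/96.16 = 949.96 Gt C.
The anomaly ΔM(t) = M(t) − M_∞ decays as ΔM₀·e^(−t/τ) with ΔM₀ = 613.9 − 949.96 = −336.1 Gt C.
At t = 9.03 yr, e^(−t/τ) = e^(−1.414) = 0.2431, so ΔM = −81.68 Gt C and M = 949.96 − 81.68 = 868.28 Gt C.

868 Gt C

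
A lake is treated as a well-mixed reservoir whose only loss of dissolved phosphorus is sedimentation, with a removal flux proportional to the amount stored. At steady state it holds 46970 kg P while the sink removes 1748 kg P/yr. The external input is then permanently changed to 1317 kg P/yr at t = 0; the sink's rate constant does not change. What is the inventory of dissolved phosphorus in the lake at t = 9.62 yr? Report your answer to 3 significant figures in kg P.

Residence time τ = M₀/F₀ = 26.87 yr. The eventual steady state is M_∞ = M₀·(F₁/F₀) = 46970 × 1317/1748 = 35389 kg P.
The anomaly ΔM(t) = M(t) − M_∞ decays as ΔM₀·e^(−t/τ) with ΔM₀ = 46970 − 35389 = 11580 kg P.
At t = 9.62 yr, e^(−t/τ) = e^(−0.3580) = 0.6991, so ΔM = 8096 kg P and M = 35389 + 8096 = 43485 kg P.

43500 kg P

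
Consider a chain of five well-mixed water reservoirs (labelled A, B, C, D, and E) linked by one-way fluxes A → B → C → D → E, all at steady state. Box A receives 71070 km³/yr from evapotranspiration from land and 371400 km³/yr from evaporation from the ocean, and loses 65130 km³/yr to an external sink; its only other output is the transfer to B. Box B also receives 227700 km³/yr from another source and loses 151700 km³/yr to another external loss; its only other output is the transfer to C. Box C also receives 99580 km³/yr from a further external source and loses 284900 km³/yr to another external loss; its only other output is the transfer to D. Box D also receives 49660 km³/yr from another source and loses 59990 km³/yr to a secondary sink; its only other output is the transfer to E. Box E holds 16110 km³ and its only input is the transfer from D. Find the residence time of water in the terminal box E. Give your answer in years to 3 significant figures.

Box A: F(A→B) = (71070 + 371400) − 65130 = 377340 km³/yr.
Box B: F(B→C) = (377340 + 227700) − 151700 = 453340 km³/yr.
Box C: F(C→D) = (453340 + 99580) − 284900 = 268020 km³/yr.
Box D: F(D→E) = (268020 + 49660) − 59990 = 257690 km³/yr.
Box E throughput = its input = 257690 km³/yr; τ = 16110 / 257690 = 0.06252 yr.

0.0625 yr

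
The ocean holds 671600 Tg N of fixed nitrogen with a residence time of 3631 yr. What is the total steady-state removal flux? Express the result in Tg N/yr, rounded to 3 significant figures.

185 Tg N/yr

F = M / τ = 671600 / 3631 = 185.0 Tg N/yr.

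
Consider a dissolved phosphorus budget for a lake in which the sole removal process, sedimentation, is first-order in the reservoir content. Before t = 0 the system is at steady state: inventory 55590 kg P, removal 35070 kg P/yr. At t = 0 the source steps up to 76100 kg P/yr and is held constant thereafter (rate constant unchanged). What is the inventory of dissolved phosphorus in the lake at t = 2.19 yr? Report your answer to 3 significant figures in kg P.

Residence time τ = M₀/F₀ = 1.585 yr. The eventual steady state is M_∞ = M₀·(F₁/F₀) = 55590 × 76100/35070 = 120630 kg P.
The anomaly ΔM(t) = M(t) − M_∞ decays as ΔM₀·e^(−t/τ) with ΔM₀ = 55590 − 120630 = −65040 kg P.
At t = 2.19 yr, e^(−t/τ) = e^(−1.382) = 0.2512, so ΔM = −16340 kg P and M = 120630 − 16340 = 104290 kg P.

104000 kg P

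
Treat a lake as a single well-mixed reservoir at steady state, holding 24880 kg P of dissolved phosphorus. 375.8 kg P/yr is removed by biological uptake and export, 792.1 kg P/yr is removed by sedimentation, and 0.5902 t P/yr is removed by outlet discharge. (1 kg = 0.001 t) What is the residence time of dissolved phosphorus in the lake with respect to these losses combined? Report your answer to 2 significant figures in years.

Convert the outlet discharge flux: 0.5902 t P/yr = 590.2 kg P/yr.
Total removal = 375.8 + 792.1 + 590.2 = 1758.1 kg P/yr.
τ = M / ΣF_out = 24880 / 1758.1 = 14.15 yr.

14 yr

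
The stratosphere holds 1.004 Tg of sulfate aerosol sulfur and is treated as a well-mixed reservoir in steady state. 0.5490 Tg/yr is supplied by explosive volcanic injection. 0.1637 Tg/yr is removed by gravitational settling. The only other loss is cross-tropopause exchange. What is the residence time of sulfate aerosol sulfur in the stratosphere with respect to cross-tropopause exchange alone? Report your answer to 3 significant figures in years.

2.61 yr

At steady state ΣF_in = ΣF_out.
ΣF_in = 0.54900 Tg/yr.
Cross-tropopause exchange flux = ΣF_in − (0.1637) = 0.54900 − 0.1637 = 0.3853 Tg/yr.
τ = M / F = 1.004 / 0.3853 = 2.606 yr.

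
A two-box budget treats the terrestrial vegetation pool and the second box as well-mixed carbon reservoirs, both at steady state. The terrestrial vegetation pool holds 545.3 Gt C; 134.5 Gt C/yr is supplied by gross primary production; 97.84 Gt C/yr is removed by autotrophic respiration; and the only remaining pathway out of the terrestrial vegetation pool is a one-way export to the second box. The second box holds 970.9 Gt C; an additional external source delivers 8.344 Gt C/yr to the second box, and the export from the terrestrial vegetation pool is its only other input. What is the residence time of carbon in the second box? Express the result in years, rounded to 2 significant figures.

22 yr

Balance the terrestrial vegetation pool: ΣF_in = 134.50 Gt C/yr.
Export to the second box = ΣF_in − (97.84) = 36.660 Gt C/yr.
Total input to the second box = 36.660 + 8.344 = 45.004 Gt C/yr; at steady state this equals its total output.
τ = M / F = 970.9 / 45.004 = 21.57 yr.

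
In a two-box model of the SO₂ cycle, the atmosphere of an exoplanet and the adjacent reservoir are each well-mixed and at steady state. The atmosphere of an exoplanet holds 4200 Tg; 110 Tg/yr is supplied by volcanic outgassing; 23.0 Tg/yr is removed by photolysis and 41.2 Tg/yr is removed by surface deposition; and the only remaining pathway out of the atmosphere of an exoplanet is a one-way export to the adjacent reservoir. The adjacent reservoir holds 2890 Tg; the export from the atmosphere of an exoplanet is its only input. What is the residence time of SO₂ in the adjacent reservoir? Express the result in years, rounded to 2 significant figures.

Balance the atmosphere of an exoplanet: ΣF_in = 110.00 Tg/yr.
Export to the adjacent reservoir = ΣF_in − (23.0 + 41.2) = 45.800 Tg/yr.
At steady state the output of the adjacent reservoir equals its input, 45.800 Tg/yr.
τ = M / F = 2890 / 45.800 = 63.10 yr.

63 yr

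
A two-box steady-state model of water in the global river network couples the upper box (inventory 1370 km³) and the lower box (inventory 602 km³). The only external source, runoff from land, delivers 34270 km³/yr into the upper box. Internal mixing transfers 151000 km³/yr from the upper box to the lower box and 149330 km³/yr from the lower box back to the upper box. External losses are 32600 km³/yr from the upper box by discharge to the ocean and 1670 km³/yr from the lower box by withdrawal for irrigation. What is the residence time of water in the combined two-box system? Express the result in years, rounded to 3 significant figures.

0.0575 yr

Treat the two boxes together as one reservoir: the mixing fluxes between them are internal recycling, so τ = ΣM / Σ(external losses).
M_total = 1370 + 602 = 1972.0 km³.
ΣF_external_out = 32600 + 1670 = 34270 km³/yr.
τ = M_total / ΣF_ext = 1972.0 / 34270 = 0.05754 yr.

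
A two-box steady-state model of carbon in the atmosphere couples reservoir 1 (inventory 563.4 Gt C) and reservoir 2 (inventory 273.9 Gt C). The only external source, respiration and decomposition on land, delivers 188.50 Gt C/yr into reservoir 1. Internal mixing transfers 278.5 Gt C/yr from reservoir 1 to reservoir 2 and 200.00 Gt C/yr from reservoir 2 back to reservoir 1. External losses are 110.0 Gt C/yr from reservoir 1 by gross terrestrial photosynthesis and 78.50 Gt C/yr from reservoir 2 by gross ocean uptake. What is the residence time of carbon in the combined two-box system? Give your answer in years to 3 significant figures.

4.44 yr

For the system as a whole, the A↔B exchange is internal and contributes nothing to the throughput; only the external sinks remove mass.
M_total = 563.4 + 273.9 = 837.30 Gt C.
ΣF_external_out = 110.0 + 78.50 = 188.50 Gt C/yr.
τ = M_total / ΣF_ext = 837.30 / 188.50 = 4.442 yr.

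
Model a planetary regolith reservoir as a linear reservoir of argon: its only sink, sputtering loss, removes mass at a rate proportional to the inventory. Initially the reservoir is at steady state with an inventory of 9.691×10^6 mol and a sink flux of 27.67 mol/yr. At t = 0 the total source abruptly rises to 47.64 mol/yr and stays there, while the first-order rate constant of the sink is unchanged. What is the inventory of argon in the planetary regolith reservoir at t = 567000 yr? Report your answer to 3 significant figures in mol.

τ = M₀/F₀ = 9.691×10^6/27.67 = 350200 yr; rate constant k = 1/τ.
New steady state M_∞ = F₁/k = F₁·τ = 47.64 × 350200 = 1.6685×10^7 mol.
M(t) = M_∞ + (M₀ − M_∞)·e^(−t/τ); t/τ = 567000/350200 = 1.619, so e^(−t/τ) = 0.1981.
M(t) = 1.6685×10^7 − 6.994×10^6 × 0.1981 = 1.5300×10^7 mol.

1.53×10^7 mol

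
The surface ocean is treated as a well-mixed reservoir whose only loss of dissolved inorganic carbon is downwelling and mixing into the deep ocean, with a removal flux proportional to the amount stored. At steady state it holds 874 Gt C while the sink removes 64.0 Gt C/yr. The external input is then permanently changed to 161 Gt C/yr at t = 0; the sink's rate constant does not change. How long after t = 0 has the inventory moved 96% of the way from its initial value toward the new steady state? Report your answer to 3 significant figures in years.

τ = M₀/F₀ = 874/64.0 = 13.66 yr.
The remaining gap fraction is e^(−t/τ); 96% covered ⇒ e^(−t/τ) = 0.0400.
t = −τ ln(0.0400) = 13.66 × 3.219 = 43.96 yr.

44.0 yr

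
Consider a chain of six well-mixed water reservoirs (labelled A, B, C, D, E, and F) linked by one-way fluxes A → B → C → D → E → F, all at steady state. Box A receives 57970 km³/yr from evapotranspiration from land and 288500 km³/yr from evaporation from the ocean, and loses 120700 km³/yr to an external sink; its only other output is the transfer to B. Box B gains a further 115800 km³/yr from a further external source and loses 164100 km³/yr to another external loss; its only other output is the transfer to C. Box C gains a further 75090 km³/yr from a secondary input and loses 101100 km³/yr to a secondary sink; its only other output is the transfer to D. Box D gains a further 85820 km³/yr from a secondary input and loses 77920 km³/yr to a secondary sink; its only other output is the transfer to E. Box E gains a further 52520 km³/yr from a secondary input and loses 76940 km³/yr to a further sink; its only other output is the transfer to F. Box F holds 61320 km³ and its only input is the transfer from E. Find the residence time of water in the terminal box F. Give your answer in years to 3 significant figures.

0.454 yr

Box A: F(A→B) = (57970 + 288500) − 120700 = 225770 km³/yr.
Box B: F(B→C) = (225770 + 115800) − 164100 = 177470 km³/yr.
Box C: F(C→D) = (177470 + 75090) − 101100 = 151460 km³/yr.
Box D: F(D→E) = (151460 + 85820) − 77920 = 159360 km³/yr.
Box E: F(E→F) = (159360 + 52520) − 76940 = 134940 km³/yr.
Box F throughput = its input = 134940 km³/yr; τ = 61320 / 134940 = 0.4544 yr.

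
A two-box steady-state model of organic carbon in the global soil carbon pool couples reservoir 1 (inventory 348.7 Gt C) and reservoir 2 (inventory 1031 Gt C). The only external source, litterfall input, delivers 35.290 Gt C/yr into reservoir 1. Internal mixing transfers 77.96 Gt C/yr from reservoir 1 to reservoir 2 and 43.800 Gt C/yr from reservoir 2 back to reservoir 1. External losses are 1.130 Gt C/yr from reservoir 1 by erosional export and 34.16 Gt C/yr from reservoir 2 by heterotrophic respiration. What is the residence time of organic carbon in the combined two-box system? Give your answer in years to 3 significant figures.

39.1 yr

Residence time in the combined system uses the total inventory and the total *external* removal — internal exchanges between the two boxes cancel.
M_total = 348.7 + 1031 = 1379.7 Gt C.
ΣF_external_out = 1.130 + 34.16 = 35.290 Gt C/yr.
τ = M_total / ΣF_ext = 1379.7 / 35.290 = 39.10 yr.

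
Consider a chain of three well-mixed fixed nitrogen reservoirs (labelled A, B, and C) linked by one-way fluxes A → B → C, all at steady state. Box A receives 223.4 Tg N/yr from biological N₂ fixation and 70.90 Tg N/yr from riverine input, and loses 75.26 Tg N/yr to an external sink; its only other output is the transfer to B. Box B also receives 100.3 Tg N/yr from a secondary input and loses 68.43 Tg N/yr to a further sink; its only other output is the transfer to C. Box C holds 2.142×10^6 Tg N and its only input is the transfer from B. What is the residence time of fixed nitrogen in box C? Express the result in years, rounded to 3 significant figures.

8540 yr

Box A: F(A→B) = (223.4 + 70.90) − 75.26 = 219.04 Tg N/yr.
Box B: F(B→C) = (219.04 + 100.3) − 68.43 = 250.91 Tg N/yr.
Box C throughput = its input = 250.91 Tg N/yr; τ = 2.142×10^6 / 250.91 = 8537 yr.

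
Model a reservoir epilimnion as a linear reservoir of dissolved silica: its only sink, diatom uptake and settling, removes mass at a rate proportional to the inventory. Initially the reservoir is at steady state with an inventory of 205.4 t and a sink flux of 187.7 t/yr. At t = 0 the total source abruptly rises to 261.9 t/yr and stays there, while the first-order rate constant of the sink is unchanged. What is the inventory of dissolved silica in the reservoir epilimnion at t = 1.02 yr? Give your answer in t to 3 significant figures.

255 t

τ = M₀/F₀ = 205.4/187.7 = 1.094 yr; rate constant k = 1/τ.
New steady state M_∞ = F₁/k = F₁·τ = 261.9 × 1.094 = 286.60 t.
M(t) = M_∞ + (M₀ − M_∞)·e^(−t/τ); t/τ = 1.02/1.094 = 0.9321, so e^(−t/τ) = 0.3937.
M(t) = 286.60 − 81.20 × 0.3937 = 254.63 t.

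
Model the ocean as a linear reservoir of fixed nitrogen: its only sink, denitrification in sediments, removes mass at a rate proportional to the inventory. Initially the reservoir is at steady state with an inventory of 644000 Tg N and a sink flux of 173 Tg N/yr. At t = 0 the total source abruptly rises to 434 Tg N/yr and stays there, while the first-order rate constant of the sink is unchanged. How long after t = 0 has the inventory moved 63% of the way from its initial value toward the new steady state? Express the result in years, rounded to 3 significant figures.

τ = M₀/F₀ = 644000/173 = 3723 yr.
The remaining gap fraction is e^(−t/τ); 63% covered ⇒ e^(−t/τ) = 0.370.
t = −τ ln(0.370) = 3723 × 0.9943 = 3701 yr.

3700 yr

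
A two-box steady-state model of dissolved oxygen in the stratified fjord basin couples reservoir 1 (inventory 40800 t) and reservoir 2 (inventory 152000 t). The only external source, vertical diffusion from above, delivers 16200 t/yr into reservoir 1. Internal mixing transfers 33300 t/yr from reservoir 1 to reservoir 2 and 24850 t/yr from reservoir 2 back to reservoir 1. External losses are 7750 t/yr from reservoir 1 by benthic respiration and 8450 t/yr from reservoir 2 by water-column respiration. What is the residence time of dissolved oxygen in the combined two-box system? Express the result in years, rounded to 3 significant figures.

Treat the two boxes together as one reservoir: the mixing fluxes between them are internal recycling, so τ = ΣM / Σ(external losses).
M_total = 40800 + 152000 = 192800 t.
ΣF_external_out = 7750 + 8450 = 16200 t/yr.
τ = M_total / ΣF_ext = 192800 / 16200 = 11.90 yr.

11.9 yr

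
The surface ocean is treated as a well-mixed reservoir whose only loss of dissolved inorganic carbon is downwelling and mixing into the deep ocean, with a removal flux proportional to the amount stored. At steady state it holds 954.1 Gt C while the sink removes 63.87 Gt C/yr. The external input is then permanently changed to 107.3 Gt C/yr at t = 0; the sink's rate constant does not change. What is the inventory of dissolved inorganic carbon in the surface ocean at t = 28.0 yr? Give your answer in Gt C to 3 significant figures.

1500 Gt C

τ = M₀/F₀ = 954.1/63.87 = 14.94 yr; rate constant k = 1/τ.
New steady state M_∞ = F₁/k = F₁·τ = 107.3 × 14.94 = 1602.9 Gt C.
M(t) = M_∞ + (M₀ − M_∞)·e^(−t/τ); t/τ = 28.0/14.94 = 1.874, so e^(−t/τ) = 0.1534.
M(t) = 1602.9 − 648.8 × 0.1534 = 1503.3 Gt C.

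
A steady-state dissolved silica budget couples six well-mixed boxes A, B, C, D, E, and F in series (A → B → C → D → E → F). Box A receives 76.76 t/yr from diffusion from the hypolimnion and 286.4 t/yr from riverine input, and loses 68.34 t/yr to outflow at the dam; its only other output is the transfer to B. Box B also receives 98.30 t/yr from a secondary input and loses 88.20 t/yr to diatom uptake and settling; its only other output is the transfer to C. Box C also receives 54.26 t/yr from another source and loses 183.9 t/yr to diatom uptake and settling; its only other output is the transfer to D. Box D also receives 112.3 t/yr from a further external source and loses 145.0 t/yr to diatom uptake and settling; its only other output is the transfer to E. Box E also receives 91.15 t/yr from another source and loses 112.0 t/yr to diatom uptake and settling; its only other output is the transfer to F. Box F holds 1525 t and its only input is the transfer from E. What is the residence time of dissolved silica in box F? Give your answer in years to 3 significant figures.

Box A: F(A→B) = (76.76 + 286.4) − 68.34 = 294.82 t/yr.
Box B: F(B→C) = (294.82 + 98.30) − 88.20 = 304.92 t/yr.
Box C: F(C→D) = (304.92 + 54.26) − 183.9 = 175.28 t/yr.
Box D: F(D→E) = (175.28 + 112.3) − 145.0 = 142.58 t/yr.
Box E: F(E→F) = (142.58 + 91.15) − 112.0 = 121.73 t/yr.
Box F throughput = its input = 121.73 t/yr; τ = 1525 / 121.73 = 12.53 yr.

12.5 yr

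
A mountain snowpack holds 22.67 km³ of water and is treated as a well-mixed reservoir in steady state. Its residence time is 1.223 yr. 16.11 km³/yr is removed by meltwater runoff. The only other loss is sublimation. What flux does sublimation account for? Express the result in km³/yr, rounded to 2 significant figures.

Total removal F = M/τ = 22.67 / 1.223 = 18.54 km³/yr.
Sublimation = F − (16.11) = 18.54 − 16.11 = 2.426 km³/yr.

2.4 km³/yr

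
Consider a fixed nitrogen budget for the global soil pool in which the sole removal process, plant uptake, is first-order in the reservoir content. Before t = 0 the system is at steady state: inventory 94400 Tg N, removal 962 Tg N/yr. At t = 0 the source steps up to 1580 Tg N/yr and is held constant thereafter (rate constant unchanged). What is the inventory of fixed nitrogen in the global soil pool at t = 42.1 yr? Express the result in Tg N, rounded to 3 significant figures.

The sink rate constant is k = F₀/M₀ = 962/94400 = 0.01019 yr⁻¹.
Solving dM/dt = F₁ − kM with M(0) = M₀ gives M(t) = F₁/k + (M₀ − F₁/k)·e^(−kt).
F₁/k = 1580/0.01019 = 155040 Tg N; kt = 0.01019 × 42.1 = 0.4290, e^(−kt) = 0.6511.
M(42.1) = 155040 + (94400 − 155040) × 0.6511 = 155040 − 39490 = 115560 Tg N.

116000 Tg N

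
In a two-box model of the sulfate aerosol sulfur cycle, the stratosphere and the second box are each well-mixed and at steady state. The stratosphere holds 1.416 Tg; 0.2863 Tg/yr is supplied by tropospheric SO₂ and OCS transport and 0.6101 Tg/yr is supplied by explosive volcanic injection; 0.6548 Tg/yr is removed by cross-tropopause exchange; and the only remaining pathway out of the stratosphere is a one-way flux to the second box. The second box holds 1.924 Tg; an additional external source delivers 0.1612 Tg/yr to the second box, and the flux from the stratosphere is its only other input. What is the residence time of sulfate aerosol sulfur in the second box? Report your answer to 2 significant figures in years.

Balance the stratosphere: ΣF_in = 0.2863 + 0.6101 = 0.89640 Tg/yr.
Flux to the second box = ΣF_in − (0.6548) = 0.24160 Tg/yr.
Total input to the second box = 0.24160 + 0.1612 = 0.40280 Tg/yr; at steady state this equals its total output.
τ = M / F = 1.924 / 0.40280 = 4.777 yr.

4.8 yr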